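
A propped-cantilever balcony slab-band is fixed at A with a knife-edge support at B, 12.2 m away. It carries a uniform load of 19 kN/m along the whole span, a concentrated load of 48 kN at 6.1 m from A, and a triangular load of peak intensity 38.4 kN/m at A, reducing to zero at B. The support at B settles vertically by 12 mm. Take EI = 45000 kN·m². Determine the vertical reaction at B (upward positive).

R_B = 147.9 kN

Take the reaction at B as the redundant and release it; the primary structure is a cantilever fixed at A.
Primary-structure tip deflection at B by superposition:
  UDL 19: wL⁴/(8EI) = 52614/EI
  point load 48 at a = 6.1: Pa²(3L − a)/(6EI) = 9079/EI
  triangular load, peak 38.4 at the fixed end: w₀L⁴/(30EI) = 28356/EI
  δ_0 = 90050/EI
Tip deflection under a unit load at B: L³/(3EI) = 605.3/EI.
With EI = 45000 kN·m²: δ_0 = 2.0011 m and δ_{BB} = 0.013451 m/kN.
Compatibility — the beam at B must follow the support down by 0.012 m: δ_0 − R_B·δ_{BB} = 0.012, so R_B = (2.0011 − 0.012)/0.013451 = 147.9 kN.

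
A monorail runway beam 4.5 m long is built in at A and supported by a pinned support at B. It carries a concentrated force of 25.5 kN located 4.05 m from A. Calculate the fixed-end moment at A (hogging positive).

M_A = 5.68 kN·m

Take the reaction at B as the redundant and release it; the primary structure is a cantilever fixed at A.
Deflection at B on the released cantilever, summing each load's contribution:
  point load 25.5 at a = 4.05: Pa²(3L − a)/(6EI) = 658.8/EI
Tip deflection under a unit load at B: L³/(3EI) = 30.38/EI.
The prop prevents deflection at B: R_B = δ_0/δ_{BB} = 658.8/30.38 = 21.69 kN.
Moment equilibrium about A: M_A = Σ(load moments about A) − R_B·L = 103.3 − 21.69×4.5 = 5.68 kN·m.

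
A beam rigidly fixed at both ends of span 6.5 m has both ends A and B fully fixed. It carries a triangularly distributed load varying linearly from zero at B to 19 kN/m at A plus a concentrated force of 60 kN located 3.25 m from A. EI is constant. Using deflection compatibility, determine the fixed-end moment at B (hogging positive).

Release both end moments; the primary structure is a simply-supported span AB with redundants M_A and M_B.
End rotations of the released simple span under the applied load (×1/EI):
  at A: triangular load, peak 19: w₀L³/(45EI) = 116/EI
  at B: triangular load, peak 19: 7w₀L³/(360EI) = 101.5/EI
  at A: point load 60 at a = 3.25: Pab(L + b)/(6LEI) = 158.4/EI
  at B: point load 60 at a = 3.25: Pab(L + a)/(6LEI) = 158.4/EI
  θ_A0 = 274.4/EI,  θ_B0 = 259.9/EI
Flexibility coefficients: a unit moment at one end gives L/(3EI) there and L/(6EI) at the far end, so f₁₁ = f₂₂ = 2.167/EI and f₁₂ = f₂₁ = 1.083/EI.
Compatibility — zero rotation at each built-in end:
  2.167 M_A + 1.083 M_B = 274.4
  1.083 M_A + 2.167 M_B = 259.9
Solving the pair gives M_A = 88.89 kN·m and M_B = 75.51 kN·m (hogging).

M_B = 75.51 kN·m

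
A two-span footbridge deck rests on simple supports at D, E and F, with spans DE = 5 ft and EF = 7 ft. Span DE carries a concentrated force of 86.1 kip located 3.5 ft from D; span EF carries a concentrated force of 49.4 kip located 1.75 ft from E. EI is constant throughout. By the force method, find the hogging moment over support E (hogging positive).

Insert a hinge at E; M_E is the redundant, and each span becomes simply supported.
Rotations at E on the released spans (each span's end-slope, ×1/EI):
  span DE: point load 86.1 at a = 3.5: Pab(L + a)/(6LEI) = 128.1/EI
  span EF: point load 49.4 at a = 1.75: Pab(L + b)/(6LEI) = 132.4/EI
  relative rotation θ_0 = (128.1 + 132.4)/EI = 260.5/EI
A unit hogging moment at E produces rotation L₁/(3EI) + L₂/(3EI) = 4/EI.
Compatibility: M_E·(L₁+L₂)/(3EI) = θ_0, giving M_E = 65.11 kip·ft (hogging).

M_E = 65.11 kip·ft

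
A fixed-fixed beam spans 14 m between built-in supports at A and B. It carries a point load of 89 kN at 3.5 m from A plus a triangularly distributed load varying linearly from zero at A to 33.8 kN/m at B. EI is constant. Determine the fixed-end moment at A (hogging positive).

M_A = 396 kN·m

Release both end moments; the primary structure is a simply-supported span AB with redundants M_A and M_B.
End rotations of the released simple span under the applied load (×1/EI):
  at A: point load 89 at a = 3.5: Pab(L + b)/(6LEI) = 954/EI
  at B: point load 89 at a = 3.5: Pab(L + a)/(6LEI) = 681.4/EI
  at A: triangular load, peak 33.8: 7w₀L³/(360EI) = 1803/EI
  at B: triangular load, peak 33.8: w₀L³/(45EI) = 2061/EI
  θ_A0 = 2757/EI,  θ_B0 = 2742/EI
Flexibility coefficients: a unit moment at one end gives L/(3EI) there and L/(6EI) at the far end, so f₁₁ = f₂₂ = 4.667/EI and f₁₂ = f₂₁ = 2.333/EI.
Compatibility — zero rotation at each built-in end:
  4.667 M_A + 2.333 M_B = 2757
  2.333 M_A + 4.667 M_B = 2742
Solving the pair gives M_A = 396 kN·m and M_B = 389.6 kN·m (hogging).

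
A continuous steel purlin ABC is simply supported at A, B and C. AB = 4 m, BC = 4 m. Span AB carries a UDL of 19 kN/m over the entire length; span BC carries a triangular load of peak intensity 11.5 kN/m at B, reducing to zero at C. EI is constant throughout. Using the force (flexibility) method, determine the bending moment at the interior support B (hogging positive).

M_B = 25.13 kN·m

Insert a hinge at B; M_B is the redundant, and each span becomes simply supported.
Discontinuity in slope at B on the released structure — sum the simple-span end rotations:
  span AB: UDL 19: wL³/(24EI) = 50.67/EI
  span BC: triangular load, peak 11.5: w₀L³/(45EI) = 16.36/EI
  relative rotation θ_0 = (50.67 + 16.36)/EI = 67.02/EI
A unit hogging moment at B produces rotation L₁/(3EI) + L₂/(3EI) = 2.667/EI.
Compatibility: M_B·(L₁+L₂)/(3EI) = θ_0, giving M_B = 25.13 kN·m (hogging).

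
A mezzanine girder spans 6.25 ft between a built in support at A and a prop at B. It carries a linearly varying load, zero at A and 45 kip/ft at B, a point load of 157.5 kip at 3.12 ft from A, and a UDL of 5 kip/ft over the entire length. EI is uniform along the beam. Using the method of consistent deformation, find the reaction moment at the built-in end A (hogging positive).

Remove the prop at B; the released (primary) structure is a cantilever built in at A.
Primary-structure tip deflection at B by superposition:
  triangular load, peak 45 at the free end: 11w₀L⁴/(120EI) = 6294/EI
  point load 157.5 at a = 3.12: Pa²(3L − a)/(6EI) = 3994/EI
  UDL 5: wL⁴/(8EI) = 953.7/EI
  δ_0 = 11242/EI
Flexibility coefficient — unit upward force at B: δ_{BB} = L³/(3EI) = 81.38/EI.
Compatibility at B: δ_0 − R_B·δ_{BB} = 0, so R_B = 11242/81.38 = 138.1 kip.
Moment equilibrium about A: M_A = Σ(load moments about A) − R_B·L = 1175 − 138.1×6.25 = 311.6 kip·ft.

M_A = 311.6 kip·ft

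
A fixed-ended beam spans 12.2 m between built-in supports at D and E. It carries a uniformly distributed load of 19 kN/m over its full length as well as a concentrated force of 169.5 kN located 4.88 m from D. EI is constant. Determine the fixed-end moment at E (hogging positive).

Take the two fixed-end moments M_D, M_E as redundants; the released structure is the simple span DE.
On the primary (simply-supported) span, the end slopes from the loading are:
  at D: UDL 19: wL³/(24EI) = 1438/EI
  at E: UDL 19: wL³/(24EI) = 1438/EI
  at D: point load 169.5 at a = 4.88: Pab(L + b)/(6LEI) = 1615/EI
  at E: point load 169.5 at a = 4.88: Pab(L + a)/(6LEI) = 1413/EI
  θ_D0 = 3052/EI,  θ_E0 = 2850/EI
Flexibility coefficients: a unit moment at one end gives L/(3EI) there and L/(6EI) at the far end, so f₁₁ = f₂₂ = 4.067/EI and f₁₂ = f₂₁ = 2.033/EI.
Compatibility — zero rotation at each built-in end:
  4.067 M_D + 2.033 M_E = 3052
  2.033 M_D + 4.067 M_E = 2850
Solving the pair gives M_D = 533.4 kN·m and M_E = 434.2 kN·m (hogging).

M_E = 434.2 kN·m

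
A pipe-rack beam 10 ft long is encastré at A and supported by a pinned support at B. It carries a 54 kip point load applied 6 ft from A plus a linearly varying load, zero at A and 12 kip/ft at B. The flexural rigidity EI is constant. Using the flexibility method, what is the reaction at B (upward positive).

R_B = 56.33 kip

Choose R_B as the redundant. The primary structure is the cantilever fixed at A.
Downward deflection at the released point B due to the loads:
  point load 54 at a = 6: Pa²(3L − a)/(6EI) = 7776/EI
  triangular load, peak 12 at the free end: 11w₀L⁴/(120EI) = 11000/EI
  δ_0 = 18776/EI
Flexibility coefficient — unit upward force at B: δ_{BB} = L³/(3EI) = 333.3/EI.
Compatibility at B: δ_0 − R_B·δ_{BB} = 0, so R_B = 18776/333.3 = 56.33 kip.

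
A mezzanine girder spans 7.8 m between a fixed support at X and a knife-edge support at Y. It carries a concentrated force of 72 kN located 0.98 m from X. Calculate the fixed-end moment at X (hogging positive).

M_X = 57.82 kN·m

Release the roller at Y. Primary structure: cantilever fixed at X.
Free-end deflection of the primary structure under the applied loading (downward +):
  point load 72 at a = 0.98: Pa²(3L − a)/(6EI) = 258.4/EI
Tip deflection under a unit load at Y: L³/(3EI) = 158.2/EI.
The prop prevents deflection at Y: R_Y = δ_0/δ_{YY} = 258.4/158.2 = 1.633 kN.
Moment equilibrium about X: M_X = Σ(load moments about X) − R_Y·L = 70.56 − 1.633×7.8 = 57.82 kN·m.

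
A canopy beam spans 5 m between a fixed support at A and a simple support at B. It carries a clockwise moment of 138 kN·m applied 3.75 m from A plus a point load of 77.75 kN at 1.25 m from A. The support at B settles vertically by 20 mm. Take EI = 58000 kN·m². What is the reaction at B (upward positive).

R_B = 17.65 kN

Remove the prop at B; the released (primary) structure is a cantilever built in at A.
Deflection at B on the released cantilever, summing each load's contribution:
  clockwise couple 138 at a = 3.75: M₀a(2L − a)/(2EI) = 1617/EI
  point load 77.75 at a = 1.25: Pa²(3L − a)/(6EI) = 278.4/EI
  δ_0 = 1896/EI
Tip deflection under a unit load at B: L³/(3EI) = 41.67/EI.
With EI = 58000 kN·m²: δ_0 = 0.032683 m and δ_{BB} = 0.000718 m/kN.
Compatibility — the beam at B must follow the support down by 0.02 m: δ_0 − R_B·δ_{BB} = 0.02, so R_B = (0.032683 − 0.02)/0.000718 = 17.65 kN.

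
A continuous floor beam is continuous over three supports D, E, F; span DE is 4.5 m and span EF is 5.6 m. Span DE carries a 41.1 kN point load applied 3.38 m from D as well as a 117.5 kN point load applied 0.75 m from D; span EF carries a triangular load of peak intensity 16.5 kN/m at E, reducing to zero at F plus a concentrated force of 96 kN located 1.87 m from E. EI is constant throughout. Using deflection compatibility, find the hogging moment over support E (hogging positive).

Insert a hinge at E; M_E is the redundant, and each span becomes simply supported.
Discontinuity in slope at E on the released structure — sum the simple-span end rotations:
  span DE: point load 41.1 at a = 3.38: Pab(L + a)/(6LEI) = 45.41/EI
  span DE: point load 117.5 at a = 0.75: Pab(L + a)/(6LEI) = 64.26/EI
  span EF: triangular load, peak 16.5: w₀L³/(45EI) = 64.39/EI
  span EF: point load 96 at a = 1.87: Pab(L + b)/(6LEI) = 185.9/EI
  relative rotation θ_0 = (109.7 + 250.3)/EI = 360/EI
A unit hogging moment at E produces rotation L₁/(3EI) + L₂/(3EI) = 3.367/EI.
Slope continuity at E: θ_0 = M_E·3.367/EI, so M_E = 360/3.367 = 106.9 kN·m (hogging).

M_E = 106.9 kN·m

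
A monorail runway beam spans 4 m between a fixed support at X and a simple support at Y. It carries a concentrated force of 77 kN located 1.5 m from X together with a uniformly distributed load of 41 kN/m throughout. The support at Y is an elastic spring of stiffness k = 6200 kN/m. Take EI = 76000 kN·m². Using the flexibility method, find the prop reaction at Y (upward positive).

R_Y = 48.08 kN

Take the reaction at Y as the redundant and release it; the primary structure is a cantilever fixed at X.
Primary-structure tip deflection at Y by superposition:
  point load 77 at a = 1.5: Pa²(3L − a)/(6EI) = 303.2/EI
  UDL 41: wL⁴/(8EI) = 1312/EI
  δ_0 = 1615/EI
Flexibility coefficient — unit upward force at Y: δ_{YY} = L³/(3EI) = 21.33/EI.
With EI = 76000 kN·m²: δ_0 = 0.021252 m and δ_{YY} = 0.000281 m/kN.
Compatibility — the spring shortens by R_Y/k under the reaction it provides: δ_0 − R_Y·δ_{YY} = R_Y/k. With 1/k = 0.000161 m/kN, R_Y = δ_0 / (δ_{YY} + 1/k) = 0.021252 / (0.000281 + 0.000161) = 48.08 kN.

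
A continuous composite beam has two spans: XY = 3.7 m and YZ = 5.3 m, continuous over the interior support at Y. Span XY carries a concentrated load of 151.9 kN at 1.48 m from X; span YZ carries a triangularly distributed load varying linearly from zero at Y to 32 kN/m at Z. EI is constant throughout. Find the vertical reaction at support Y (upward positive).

Insert a hinge at Y; M_Y is the redundant, and each span becomes simply supported.
Discontinuity in slope at Y on the released structure — sum the simple-span end rotations:
  span XY: point load 151.9 at a = 1.48: Pab(L + a)/(6LEI) = 116.5/EI
  span YZ: triangular load, peak 32: 7w₀L³/(360EI) = 92.63/EI
  relative rotation θ_0 = (116.5 + 92.63)/EI = 209.1/EI
A unit hogging moment at Y produces rotation L₁/(3EI) + L₂/(3EI) = 3/EI.
Slope continuity at Y: θ_0 = M_Y·3/EI, so M_Y = 209.1/3 = 69.7 kN·m (hogging).
Span XY, ΣM about X with M_Y applied at Y: R_Y^{XY}·3.7 = 224.8 + 69.7, so R_Y^{XY} = 79.6 kN and R_X = 151.9 − 79.6 = 72.3 kN.
Span YZ, ΣM about Z: R_Y^{YZ}·5.3 = 149.8 + 69.7, so R_Y^{YZ} = 41.42 kN and R_Z = 84.8 − 41.42 = 43.38 kN.
R_Y = 79.6 + 41.42 = 121 kN.

R_Y = 121 kN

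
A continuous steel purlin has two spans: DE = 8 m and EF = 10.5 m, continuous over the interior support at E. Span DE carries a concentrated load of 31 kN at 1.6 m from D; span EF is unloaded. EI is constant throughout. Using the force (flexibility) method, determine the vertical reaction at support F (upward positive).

R_F = -0.9805 kN

Insert a hinge at E; M_E is the redundant, and each span becomes simply supported.
Discontinuity in slope at E on the released structure — sum the simple-span end rotations:
  span DE: point load 31 at a = 1.6: Pab(L + a)/(6LEI) = 63.49/EI
  relative rotation θ_0 = (63.49 + 0)/EI = 63.49/EI
A unit hogging moment at E produces rotation L₁/(3EI) + L₂/(3EI) = 6.167/EI.
Slope continuity at E: θ_0 = M_E·6.167/EI, so M_E = 63.49/6.167 = 10.3 kN·m (hogging).
Span EF, ΣM about F: R_E^{EF}·10.5 = 0 + 10.3, so R_E^{EF} = 0.9805 kN and R_F = 0 − 0.9805 = -0.9805 kN.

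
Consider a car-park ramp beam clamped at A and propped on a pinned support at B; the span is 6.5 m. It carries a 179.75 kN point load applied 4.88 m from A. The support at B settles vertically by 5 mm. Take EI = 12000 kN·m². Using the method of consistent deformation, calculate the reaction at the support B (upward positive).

R_B = 113.3 kN

Remove the prop at B; the released (primary) structure is a cantilever built in at A.
Free-end deflection of the primary structure under the applied loading (downward +):
  point load 179.75 at a = 4.88: Pa²(3L − a)/(6EI) = 10430/EI
Flexibility coefficient — unit upward force at B: δ_{BB} = L³/(3EI) = 91.54/EI.
With EI = 12000 kN·m²: δ_0 = 0.86921 m and δ_{BB} = 0.007628 m/kN.
Compatibility — the beam at B must follow the support down by 0.005 m: δ_0 − R_B·δ_{BB} = 0.005, so R_B = (0.86921 − 0.005)/0.007628 = 113.3 kN.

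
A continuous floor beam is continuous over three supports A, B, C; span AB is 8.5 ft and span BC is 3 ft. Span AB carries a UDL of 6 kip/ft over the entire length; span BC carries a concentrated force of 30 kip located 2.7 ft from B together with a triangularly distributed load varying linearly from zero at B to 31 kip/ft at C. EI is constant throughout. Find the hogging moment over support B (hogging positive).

M_B = 45.46 kip·ft

Release continuity at B by inserting a hinge; the redundant is the internal moment M_B. The primary structure is two simply-supported spans AB and BC.
Rotations at B on the released spans (each span's end-slope, ×1/EI):
  span AB: UDL 6: wL³/(24EI) = 153.5/EI
  span BC: point load 30 at a = 2.7: Pab(L + b)/(6LEI) = 4.455/EI
  span BC: triangular load, peak 31: 7w₀L³/(360EI) = 16.27/EI
  relative rotation θ_0 = (153.5 + 20.73)/EI = 174.3/EI
A unit hogging moment at B produces rotation L₁/(3EI) + L₂/(3EI) = 3.833/EI.
Slope continuity at B: θ_0 = M_B·3.833/EI, so M_B = 174.3/3.833 = 45.46 kip·ft (hogging).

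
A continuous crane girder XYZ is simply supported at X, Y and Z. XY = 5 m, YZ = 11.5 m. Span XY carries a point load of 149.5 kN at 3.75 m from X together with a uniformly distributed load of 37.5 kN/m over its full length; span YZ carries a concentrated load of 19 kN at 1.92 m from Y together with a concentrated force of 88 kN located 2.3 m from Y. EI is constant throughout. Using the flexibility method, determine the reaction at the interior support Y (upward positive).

R_Y = 347.7 kN

Release continuity at Y by inserting a hinge; the redundant is the internal moment M_Y. The primary structure is two simply-supported spans XY and YZ.
Discontinuity in slope at Y on the released structure — sum the simple-span end rotations:
  span XY: point load 149.5 at a = 3.75: Pab(L + a)/(6LEI) = 204.4/EI
  span XY: UDL 37.5: wL³/(24EI) = 195.3/EI
  span YZ: point load 19 at a = 1.92: Pab(L + b)/(6LEI) = 106.8/EI
  span YZ: point load 88 at a = 2.3: Pab(L + b)/(6LEI) = 558.6/EI
  relative rotation θ_0 = (399.7 + 665.4)/EI = 1065/EI
A unit hogging moment at Y produces rotation L₁/(3EI) + L₂/(3EI) = 5.5/EI.
Slope continuity at Y: θ_0 = M_Y·5.5/EI, so M_Y = 1065/5.5 = 193.7 kN·m (hogging).
Span XY, ΣM about X with M_Y applied at Y: R_Y^{XY}·5 = 1029 + 193.7, so R_Y^{XY} = 244.6 kN and R_X = 337 − 244.6 = 92.39 kN.
Span YZ, ΣM about Z: R_Y^{YZ}·11.5 = 991.6 + 193.7, so R_Y^{YZ} = 103.1 kN and R_Z = 107 − 103.1 = 3.933 kN.
R_Y = 244.6 + 103.1 = 347.7 kN.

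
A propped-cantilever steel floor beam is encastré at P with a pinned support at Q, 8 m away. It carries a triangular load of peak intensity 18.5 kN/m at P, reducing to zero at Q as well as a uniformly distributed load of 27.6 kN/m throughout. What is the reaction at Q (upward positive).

Remove the prop at Q; the released (primary) structure is a cantilever built in at P.
Deflection at Q on the released cantilever, summing each load's contribution:
  triangular load, peak 18.5 at the fixed end: w₀L⁴/(30EI) = 2526/EI
  UDL 27.6: wL⁴/(8EI) = 14131/EI
  δ_0 = 16657/EI
Flexibility coefficient — unit upward force at Q: δ_{QQ} = L³/(3EI) = 170.7/EI.
The prop prevents deflection at Q: R_Q = δ_0/δ_{QQ} = 16657/170.7 = 97.6 kN.

R_Q = 97.6 kN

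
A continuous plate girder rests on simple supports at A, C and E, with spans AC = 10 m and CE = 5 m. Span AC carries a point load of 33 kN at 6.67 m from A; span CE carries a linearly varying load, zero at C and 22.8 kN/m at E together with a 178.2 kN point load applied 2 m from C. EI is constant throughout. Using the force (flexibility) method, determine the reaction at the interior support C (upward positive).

R_C = 180.6 kN

Insert a hinge at C; M_C is the redundant, and each span becomes simply supported.
Rotations at C on the released spans (each span's end-slope, ×1/EI):
  span AC: point load 33 at a = 6.67: Pab(L + a)/(6LEI) = 203.6/EI
  span CE: triangular load, peak 22.8: 7w₀L³/(360EI) = 55.42/EI
  span CE: point load 178.2 at a = 2: Pab(L + b)/(6LEI) = 285.1/EI
  relative rotation θ_0 = (203.6 + 340.5)/EI = 544.2/EI
A unit hogging moment at C produces rotation L₁/(3EI) + L₂/(3EI) = 5/EI.
Compatibility: M_C·(L₁+L₂)/(3EI) = θ_0, giving M_C = 108.8 kN·m (hogging).
Span AC, ΣM about A with M_C applied at C: R_C^{AC}·10 = 220.1 + 108.8, so R_C^{AC} = 32.89 kN and R_A = 33 − 32.89 = 0.1054 kN.
Span CE, ΣM about E: R_C^{CE}·5 = 629.6 + 108.8, so R_C^{CE} = 147.7 kN and R_E = 235.2 − 147.7 = 87.51 kN.
R_C = 32.89 + 147.7 = 180.6 kN.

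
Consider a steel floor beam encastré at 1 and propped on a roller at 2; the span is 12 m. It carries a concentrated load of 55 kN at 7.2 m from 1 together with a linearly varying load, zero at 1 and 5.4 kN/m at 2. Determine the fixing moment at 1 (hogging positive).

Take the reaction at 2 as the redundant and release it; the primary structure is a cantilever fixed at 1.
Free-end deflection of the primary structure under the applied loading (downward +):
  point load 55 at a = 7.2: Pa²(3L − a)/(6EI) = 13686/EI
  triangular load, peak 5.4 at the free end: 11w₀L⁴/(120EI) = 10264/EI
  δ_0 = 23950/EI
Flexibility coefficient — unit upward force at 2: δ_{22} = L³/(3EI) = 576/EI.
Compatibility at 2: δ_0 − R_2·δ_{22} = 0, so R_2 = 23950/576 = 41.58 kN.
Moment equilibrium about 1: M_1 = Σ(load moments about 1) − R_2·L = 655.2 − 41.58×12 = 156.2 kN·m.

M_1 = 156.2 kN·m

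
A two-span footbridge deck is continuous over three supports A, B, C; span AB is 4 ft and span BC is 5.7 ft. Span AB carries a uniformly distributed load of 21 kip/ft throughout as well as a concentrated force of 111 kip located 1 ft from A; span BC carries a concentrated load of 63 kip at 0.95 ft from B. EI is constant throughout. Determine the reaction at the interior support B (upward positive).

R_B = 150.2 kip

Release continuity at B by inserting a hinge; the redundant is the internal moment M_B. The primary structure is two simply-supported spans AB and BC.
Rotations at B on the released spans (each span's end-slope, ×1/EI):
  span AB: UDL 21: wL³/(24EI) = 56/EI
  span AB: point load 111 at a = 1: Pab(L + a)/(6LEI) = 69.38/EI
  span BC: point load 63 at a = 0.95: Pab(L + b)/(6LEI) = 86.87/EI
  relative rotation θ_0 = (125.4 + 86.87)/EI = 212.2/EI
A unit hogging moment at B produces rotation L₁/(3EI) + L₂/(3EI) = 3.233/EI.
Slope continuity at B: θ_0 = M_B·3.233/EI, so M_B = 212.2/3.233 = 65.64 kip·ft (hogging).
Span AB, ΣM about A with M_B applied at B: R_B^{AB}·4 = 279 + 65.64, so R_B^{AB} = 86.16 kip and R_A = 195 − 86.16 = 108.8 kip.
Span BC, ΣM about C: R_B^{BC}·5.7 = 299.2 + 65.64, so R_B^{BC} = 64.02 kip and R_C = 63 − 64.02 = -1.016 kip.
R_B = 86.16 + 64.02 = 150.2 kip.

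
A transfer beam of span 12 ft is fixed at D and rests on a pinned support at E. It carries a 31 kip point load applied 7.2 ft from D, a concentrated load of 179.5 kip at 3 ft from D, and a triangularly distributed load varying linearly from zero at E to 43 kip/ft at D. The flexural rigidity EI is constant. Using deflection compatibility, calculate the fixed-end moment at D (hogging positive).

M_D = 828.7 kip·ft

Remove the prop at E; the released (primary) structure is a cantilever built in at D.
Free-end deflection of the primary structure under the applied loading (downward +):
  point load 31 at a = 7.2: Pa²(3L − a)/(6EI) = 7714/EI
  point load 179.5 at a = 3: Pa²(3L − a)/(6EI) = 8885/EI
  triangular load, peak 43 at the fixed end: w₀L⁴/(30EI) = 29722/EI
  δ_0 = 46321/EI
Flexibility coefficient — unit upward force at E: δ_{EE} = L³/(3EI) = 576/EI.
The prop prevents deflection at E: R_E = δ_0/δ_{EE} = 46321/576 = 80.42 kip.
Moment equilibrium about D: M_D = Σ(load moments about D) − R_E·L = 1794 − 80.42×12 = 828.7 kip·ft.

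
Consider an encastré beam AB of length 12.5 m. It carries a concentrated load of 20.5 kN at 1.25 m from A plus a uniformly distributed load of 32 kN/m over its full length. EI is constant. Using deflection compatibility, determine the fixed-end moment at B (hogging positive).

M_B = 419 kN·m

Release both end moments; the primary structure is a simply-supported span AB with redundants M_A and M_B.
Simple-span end rotations at A and B under the given loads:
  at A: point load 20.5 at a = 1.25: Pab(L + b)/(6LEI) = 91.29/EI
  at B: point load 20.5 at a = 1.25: Pab(L + a)/(6LEI) = 52.85/EI
  at A: UDL 32: wL³/(24EI) = 2604/EI
  at B: UDL 32: wL³/(24EI) = 2604/EI
  θ_A0 = 2695/EI,  θ_B0 = 2657/EI
Flexibility coefficients: a unit moment at one end gives L/(3EI) there and L/(6EI) at the far end, so f₁₁ = f₂₂ = 4.167/EI and f₁₂ = f₂₁ = 2.083/EI.
Compatibility — zero rotation at each built-in end:
  4.167 M_A + 2.083 M_B = 2695
  2.083 M_A + 4.167 M_B = 2657
Solving the pair gives M_A = 437.4 kN·m and M_B = 419 kN·m (hogging).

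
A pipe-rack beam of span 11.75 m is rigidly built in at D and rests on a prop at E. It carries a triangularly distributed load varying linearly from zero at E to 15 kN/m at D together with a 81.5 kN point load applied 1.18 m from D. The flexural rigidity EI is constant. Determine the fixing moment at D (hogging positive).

Remove the prop at E; the released (primary) structure is a cantilever built in at D.
Free-end deflection of the primary structure under the applied loading (downward +):
  triangular load, peak 15 at the fixed end: w₀L⁴/(30EI) = 9531/EI
  point load 81.5 at a = 1.18: Pa²(3L − a)/(6EI) = 644.4/EI
  δ_0 = 10175/EI
Tip deflection under a unit load at E: L³/(3EI) = 540.7/EI.
The prop prevents deflection at E: R_E = δ_0/δ_{EE} = 10175/540.7 = 18.82 kN.
Moment equilibrium about D: M_D = Σ(load moments about D) − R_E·L = 441.3 − 18.82×11.75 = 220.2 kN·m.

M_D = 220.2 kN·m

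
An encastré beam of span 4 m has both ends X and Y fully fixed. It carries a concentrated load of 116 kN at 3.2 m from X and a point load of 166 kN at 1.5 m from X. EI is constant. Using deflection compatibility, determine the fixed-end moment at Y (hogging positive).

M_Y = 117.8 kN·m

Take the two fixed-end moments M_X, M_Y as redundants; the released structure is the simple span XY.
Simple-span end rotations at X and Y under the given loads:
  at X: point load 116 at a = 3.2: Pab(L + b)/(6LEI) = 59.39/EI
  at Y: point load 116 at a = 3.2: Pab(L + a)/(6LEI) = 89.09/EI
  at X: point load 166 at a = 1.5: Pab(L + b)/(6LEI) = 168.6/EI
  at Y: point load 166 at a = 1.5: Pab(L + a)/(6LEI) = 142.7/EI
  θ_X0 = 228/EI,  θ_Y0 = 231.7/EI
Flexibility coefficients: a unit moment at one end gives L/(3EI) there and L/(6EI) at the far end, so f₁₁ = f₂₂ = 1.333/EI and f₁₂ = f₂₁ = 0.6667/EI.
Compatibility — zero rotation at each built-in end:
  1.333 M_X + 0.6667 M_Y = 228
  0.6667 M_X + 1.333 M_Y = 231.7
Solving the pair gives M_X = 112.1 kN·m and M_Y = 117.8 kN·m (hogging).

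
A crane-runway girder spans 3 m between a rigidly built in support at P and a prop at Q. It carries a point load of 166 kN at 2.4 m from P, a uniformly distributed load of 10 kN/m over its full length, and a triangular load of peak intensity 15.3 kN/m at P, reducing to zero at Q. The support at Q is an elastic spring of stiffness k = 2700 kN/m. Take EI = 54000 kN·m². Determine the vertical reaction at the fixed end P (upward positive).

R_P = 177.8 kN

Choose R_Q as the redundant. The primary structure is the cantilever fixed at P.
Primary-structure tip deflection at Q by superposition:
  point load 166 at a = 2.4: Pa²(3L − a)/(6EI) = 1052/EI
  UDL 10: wL⁴/(8EI) = 101.2/EI
  triangular load, peak 15.3 at the fixed end: w₀L⁴/(30EI) = 41.31/EI
  δ_0 = 1194/EI
Flexibility coefficient — unit upward force at Q: δ_{QQ} = L³/(3EI) = 9/EI.
With EI = 54000 kN·m²: δ_0 = 0.022117 m and δ_{QQ} = 0.000167 m/kN.
Compatibility — the spring shortens by R_Q/k under the reaction it provides: δ_0 − R_Q·δ_{QQ} = R_Q/k. With 1/k = 0.00037 m/kN, R_Q = δ_0 / (δ_{QQ} + 1/k) = 0.022117 / (0.000167 + 0.00037) = 41.18 kN.
Vertical equilibrium: R_P = ΣP − R_Q = 218.9 − 41.18 = 177.8 kN.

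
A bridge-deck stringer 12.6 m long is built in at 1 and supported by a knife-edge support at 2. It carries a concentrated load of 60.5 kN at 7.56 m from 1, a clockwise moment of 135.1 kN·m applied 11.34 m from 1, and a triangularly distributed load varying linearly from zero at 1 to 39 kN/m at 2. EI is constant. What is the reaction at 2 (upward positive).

Choose R_2 as the redundant. The primary structure is the cantilever fixed at 1.
Downward deflection at the released point 2 due to the loads:
  point load 60.5 at a = 7.56: Pa²(3L − a)/(6EI) = 17427/EI
  clockwise couple 135.1 at a = 11.34: M₀a(2L − a)/(2EI) = 10617/EI
  triangular load, peak 39 at the free end: 11w₀L⁴/(120EI) = 90107/EI
  δ_0 = 118151/EI
Tip deflection under a unit load at 2: L³/(3EI) = 666.8/EI.
The prop prevents deflection at 2: R_2 = δ_0/δ_{22} = 118151/666.8 = 177.2 kN.

R_2 = 177.2 kN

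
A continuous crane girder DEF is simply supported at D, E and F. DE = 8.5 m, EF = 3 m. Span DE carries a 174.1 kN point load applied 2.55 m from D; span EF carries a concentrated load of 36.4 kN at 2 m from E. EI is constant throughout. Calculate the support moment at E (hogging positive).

M_E = 153.5 kN·m

Insert a hinge at E; M_E is the redundant, and each span becomes simply supported.
End slopes at the hinge E, treating each span as simply supported:
  span DE: point load 174.1 at a = 2.55: Pab(L + a)/(6LEI) = 572.3/EI
  span EF: point load 36.4 at a = 2: Pab(L + b)/(6LEI) = 16.18/EI
  relative rotation θ_0 = (572.3 + 16.18)/EI = 588.5/EI
A unit hogging moment at E produces rotation L₁/(3EI) + L₂/(3EI) = 3.833/EI.
Slope continuity at E: θ_0 = M_E·3.833/EI, so M_E = 588.5/3.833 = 153.5 kN·m (hogging).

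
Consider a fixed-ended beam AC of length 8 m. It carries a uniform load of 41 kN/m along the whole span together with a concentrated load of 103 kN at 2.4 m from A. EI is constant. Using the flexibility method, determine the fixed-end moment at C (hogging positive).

Take the two fixed-end moments M_A, M_C as redundants; the released structure is the simple span AC.
On the primary (simply-supported) span, the end slopes from the loading are:
  at A: UDL 41: wL³/(24EI) = 874.7/EI
  at C: UDL 41: wL³/(24EI) = 874.7/EI
  at A: point load 103 at a = 2.4: Pab(L + b)/(6LEI) = 392.2/EI
  at C: point load 103 at a = 2.4: Pab(L + a)/(6LEI) = 299.9/EI
  θ_A0 = 1267/EI,  θ_C0 = 1175/EI
Flexibility coefficients: a unit moment at one end gives L/(3EI) there and L/(6EI) at the far end, so f₁₁ = f₂₂ = 2.667/EI and f₁₂ = f₂₁ = 1.333/EI.
Compatibility — zero rotation at each built-in end:
  2.667 M_A + 1.333 M_C = 1267
  1.333 M_A + 2.667 M_C = 1175
Solving the pair gives M_A = 339.8 kN·m and M_C = 270.6 kN·m (hogging).

M_C = 270.6 kN·m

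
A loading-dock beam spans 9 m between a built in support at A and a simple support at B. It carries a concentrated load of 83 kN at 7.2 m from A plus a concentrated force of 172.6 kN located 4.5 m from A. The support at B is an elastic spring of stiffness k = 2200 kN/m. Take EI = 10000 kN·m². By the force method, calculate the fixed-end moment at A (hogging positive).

M_A = 381.5 kN·m

Take the reaction at B as the redundant and release it; the primary structure is a cantilever fixed at A.
Downward deflection at the released point B due to the loads:
  point load 83 at a = 7.2: Pa²(3L − a)/(6EI) = 14199/EI
  point load 172.6 at a = 4.5: Pa²(3L − a)/(6EI) = 13107/EI
  δ_0 = 27306/EI
Flexibility coefficient — unit upward force at B: δ_{BB} = L³/(3EI) = 243/EI.
With EI = 10000 kN·m²: δ_0 = 2.7306 m and δ_{BB} = 0.0243 m/kN.
Compatibility — the spring shortens by R_B/k under the reaction it provides: δ_0 − R_B·δ_{BB} = R_B/k. With 1/k = 0.000455 m/kN, R_B = δ_0 / (δ_{BB} + 1/k) = 2.7306 / (0.0243 + 0.000455) = 110.3 kN.
Moment equilibrium about A: M_A = Σ(load moments about A) − R_B·L = 1374 − 110.3×9 = 381.5 kN·m.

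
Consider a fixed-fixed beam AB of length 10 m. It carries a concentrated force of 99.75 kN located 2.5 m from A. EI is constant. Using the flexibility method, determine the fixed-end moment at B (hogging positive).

M_B = 46.76 kN·m

Take the two fixed-end moments M_A, M_B as redundants; the released structure is the simple span AB.
Simple-span end rotations at A and B under the given loads:
  at A: point load 99.75 at a = 2.5: Pab(L + b)/(6LEI) = 545.5/EI
  at B: point load 99.75 at a = 2.5: Pab(L + a)/(6LEI) = 389.6/EI
  θ_A0 = 545.5/EI,  θ_B0 = 389.6/EI
Flexibility coefficients: a unit moment at one end gives L/(3EI) there and L/(6EI) at the far end, so f₁₁ = f₂₂ = 3.333/EI and f₁₂ = f₂₁ = 1.667/EI.
Compatibility — zero rotation at each built-in end:
  3.333 M_A + 1.667 M_B = 545.5
  1.667 M_A + 3.333 M_B = 389.6
Solving the pair gives M_A = 140.3 kN·m and M_B = 46.76 kN·m (hogging).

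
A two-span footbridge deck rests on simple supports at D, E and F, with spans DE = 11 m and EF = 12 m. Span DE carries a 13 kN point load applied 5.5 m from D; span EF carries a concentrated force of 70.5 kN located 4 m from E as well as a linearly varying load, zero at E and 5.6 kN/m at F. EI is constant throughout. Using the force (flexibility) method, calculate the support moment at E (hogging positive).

M_E = 119.1 kN·m

Release continuity at E by inserting a hinge; the redundant is the internal moment M_E. The primary structure is two simply-supported spans DE and EF.
Discontinuity in slope at E on the released structure — sum the simple-span end rotations:
  span DE: point load 13 at a = 5.5: Pab(L + a)/(6LEI) = 98.31/EI
  span EF: point load 70.5 at a = 4: Pab(L + b)/(6LEI) = 626.7/EI
  span EF: triangular load, peak 5.6: 7w₀L³/(360EI) = 188.2/EI
  relative rotation θ_0 = (98.31 + 814.8)/EI = 913.1/EI
A unit hogging moment at E produces rotation L₁/(3EI) + L₂/(3EI) = 7.667/EI.
Compatibility: M_E·(L₁+L₂)/(3EI) = θ_0, giving M_E = 119.1 kN·m (hogging).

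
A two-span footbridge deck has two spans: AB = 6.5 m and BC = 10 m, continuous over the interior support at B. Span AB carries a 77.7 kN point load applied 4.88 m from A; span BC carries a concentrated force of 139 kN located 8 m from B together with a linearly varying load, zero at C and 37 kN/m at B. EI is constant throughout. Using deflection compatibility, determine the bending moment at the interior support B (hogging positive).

Insert a hinge at B; M_B is the redundant, and each span becomes simply supported.
Discontinuity in slope at B on the released structure — sum the simple-span end rotations:
  span AB: point load 77.7 at a = 4.88: Pab(L + a)/(6LEI) = 179.2/EI
  span BC: point load 139 at a = 8: Pab(L + b)/(6LEI) = 444.8/EI
  span BC: triangular load, peak 37: w₀L³/(45EI) = 822.2/EI
  relative rotation θ_0 = (179.2 + 1267)/EI = 1446/EI
A unit hogging moment at B produces rotation L₁/(3EI) + L₂/(3EI) = 5.5/EI.
Compatibility: M_B·(L₁+L₂)/(3EI) = θ_0, giving M_B = 263 kN·m (hogging).

M_B = 263 kN·m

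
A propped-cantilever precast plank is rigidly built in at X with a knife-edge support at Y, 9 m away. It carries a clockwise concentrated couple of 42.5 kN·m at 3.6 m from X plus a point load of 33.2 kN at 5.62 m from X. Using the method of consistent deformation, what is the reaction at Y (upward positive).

R_Y = 19.91 kN

Release the roller at Y. Primary structure: cantilever fixed at X.
Downward deflection at the released point Y due to the loads:
  clockwise couple 42.5 at a = 3.6: M₀a(2L − a)/(2EI) = 1102/EI
  point load 33.2 at a = 5.62: Pa²(3L − a)/(6EI) = 3737/EI
  δ_0 = 4838/EI
Tip deflection under a unit load at Y: L³/(3EI) = 243/EI.
The prop prevents deflection at Y: R_Y = δ_0/δ_{YY} = 4838/243 = 19.91 kN.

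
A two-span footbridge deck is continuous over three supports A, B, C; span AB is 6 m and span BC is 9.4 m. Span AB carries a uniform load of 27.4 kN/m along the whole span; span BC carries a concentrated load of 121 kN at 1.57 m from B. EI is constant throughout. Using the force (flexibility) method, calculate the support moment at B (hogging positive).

Take M_B as the redundant. Released structure: two simple spans AB and BC with a hinge at B.
End slopes at the hinge B, treating each span as simply supported:
  span AB: UDL 27.4: wL³/(24EI) = 246.6/EI
  span BC: point load 121 at a = 1.57: Pab(L + b)/(6LEI) = 454.4/EI
  relative rotation θ_0 = (246.6 + 454.4)/EI = 701/EI
A unit hogging moment at B produces rotation L₁/(3EI) + L₂/(3EI) = 5.133/EI.
Slope continuity at B: θ_0 = M_B·5.133/EI, so M_B = 701/5.133 = 136.6 kN·m (hogging).

M_B = 136.6 kN·m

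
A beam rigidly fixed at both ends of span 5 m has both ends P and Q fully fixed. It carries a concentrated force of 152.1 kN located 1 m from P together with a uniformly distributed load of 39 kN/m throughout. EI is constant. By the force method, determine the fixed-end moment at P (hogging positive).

Take the two fixed-end moments M_P, M_Q as redundants; the released structure is the simple span PQ.
End rotations of the released simple span under the applied load (×1/EI):
  at P: point load 152.1 at a = 1: Pab(L + b)/(6LEI) = 182.5/EI
  at Q: point load 152.1 at a = 1: Pab(L + a)/(6LEI) = 121.7/EI
  at P: UDL 39: wL³/(24EI) = 203.1/EI
  at Q: UDL 39: wL³/(24EI) = 203.1/EI
  θ_P0 = 385.6/EI,  θ_Q0 = 324.8/EI
Flexibility coefficients: a unit moment at one end gives L/(3EI) there and L/(6EI) at the far end, so f₁₁ = f₂₂ = 1.667/EI and f₁₂ = f₂₁ = 0.8333/EI.
Compatibility — zero rotation at each built-in end:
  1.667 M_P + 0.8333 M_Q = 385.6
  0.8333 M_P + 1.667 M_Q = 324.8
Solving the pair gives M_P = 178.6 kN·m and M_Q = 105.6 kN·m (hogging).

M_P = 178.6 kN·m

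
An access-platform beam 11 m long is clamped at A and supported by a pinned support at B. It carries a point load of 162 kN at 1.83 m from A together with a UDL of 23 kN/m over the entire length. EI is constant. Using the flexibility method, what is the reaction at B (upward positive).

Release the roller at B. Primary structure: cantilever fixed at A.
Free-end deflection of the primary structure under the applied loading (downward +):
  point load 162 at a = 1.83: Pa²(3L − a)/(6EI) = 2818/EI
  UDL 23: wL⁴/(8EI) = 42093/EI
  δ_0 = 44911/EI
Flexibility coefficient — unit upward force at B: δ_{BB} = L³/(3EI) = 443.7/EI.
Compatibility at B: δ_0 − R_B·δ_{BB} = 0, so R_B = 44911/443.7 = 101.2 kN.

R_B = 101.2 kN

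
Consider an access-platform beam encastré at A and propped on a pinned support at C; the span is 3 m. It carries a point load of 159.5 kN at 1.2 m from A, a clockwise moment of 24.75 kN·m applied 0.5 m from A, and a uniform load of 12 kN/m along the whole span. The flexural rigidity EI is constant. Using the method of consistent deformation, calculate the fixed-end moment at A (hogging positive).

Release the roller at C. Primary structure: cantilever fixed at A.
Free-end deflection of the primary structure under the applied loading (downward +):
  point load 159.5 at a = 1.2: Pa²(3L − a)/(6EI) = 298.6/EI
  clockwise couple 24.75 at a = 0.5: M₀a(2L − a)/(2EI) = 34.03/EI
  UDL 12: wL⁴/(8EI) = 121.5/EI
  δ_0 = 454.1/EI
Tip deflection under a unit load at C: L³/(3EI) = 9/EI.
The prop prevents deflection at C: R_C = δ_0/δ_{CC} = 454.1/9 = 50.46 kN.
Moment equilibrium about A: M_A = Σ(load moments about A) − R_C·L = 270.1 − 50.46×3 = 118.8 kN·m.

M_A = 118.8 kN·m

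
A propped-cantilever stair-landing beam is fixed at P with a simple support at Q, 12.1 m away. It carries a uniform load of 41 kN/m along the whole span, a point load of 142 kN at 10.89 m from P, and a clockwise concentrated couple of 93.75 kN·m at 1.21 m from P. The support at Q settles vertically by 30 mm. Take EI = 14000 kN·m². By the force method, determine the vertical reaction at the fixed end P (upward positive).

Release the roller at Q. Primary structure: cantilever fixed at P.
Deflection at Q on the released cantilever, summing each load's contribution:
  UDL 41: wL⁴/(8EI) = 109859/EI
  point load 142 at a = 10.89: Pa²(3L − a)/(6EI) = 71318/EI
  clockwise couple 93.75 at a = 1.21: M₀a(2L − a)/(2EI) = 1304/EI
  δ_0 = 182481/EI
Tip deflection under a unit load at Q: L³/(3EI) = 590.5/EI.
With EI = 14000 kN·m²: δ_0 = 13.034 m and δ_{QQ} = 0.04218 m/kN.
Compatibility — the beam at Q must follow the support down by 0.03 m: δ_0 − R_Q·δ_{QQ} = 0.03, so R_Q = (13.034 − 0.03)/0.04218 = 308.3 kN.
Vertical equilibrium: R_P = ΣP − R_Q = 638.1 − 308.3 = 329.8 kN.

R_P = 329.8 kN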